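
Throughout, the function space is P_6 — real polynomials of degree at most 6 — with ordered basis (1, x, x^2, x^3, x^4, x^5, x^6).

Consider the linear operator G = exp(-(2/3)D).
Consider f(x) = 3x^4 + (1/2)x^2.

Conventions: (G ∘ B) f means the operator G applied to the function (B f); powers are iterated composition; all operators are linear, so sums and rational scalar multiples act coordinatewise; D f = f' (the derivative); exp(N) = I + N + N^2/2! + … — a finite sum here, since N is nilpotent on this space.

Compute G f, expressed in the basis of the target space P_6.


order-1 term: -8x^3 - (2/3)x
order-2 term: 8x^2 + 2/9
order-3 term: -(32/9)x
order-4 term: 16/27
the series for exp(-(2/3)D) f terminates at order 4
exp(-(2/3)D) f = 3x^4 - 8x^3 + (17/2)x^2 - (38/9)x + 22/27

the result is g(x) = 3x^4 - 8x^3 + (17/2)x^2 - (38/9)x + 22/27


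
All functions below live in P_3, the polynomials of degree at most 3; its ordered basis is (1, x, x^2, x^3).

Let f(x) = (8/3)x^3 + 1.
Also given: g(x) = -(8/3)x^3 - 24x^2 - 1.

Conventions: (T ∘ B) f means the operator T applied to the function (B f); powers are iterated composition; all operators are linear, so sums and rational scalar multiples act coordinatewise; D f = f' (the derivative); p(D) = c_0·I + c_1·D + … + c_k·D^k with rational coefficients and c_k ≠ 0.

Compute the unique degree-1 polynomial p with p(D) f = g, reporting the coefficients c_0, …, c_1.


c_0 = -1, c_1 = -3

D^0 f = (8/3)x^3 + 1
D^1 f = 8x^2
matching coefficients of g against c_0 f + c_1 Df + … from the top degree down determines the c_i
solution: c_0 = -1, c_1 = -3


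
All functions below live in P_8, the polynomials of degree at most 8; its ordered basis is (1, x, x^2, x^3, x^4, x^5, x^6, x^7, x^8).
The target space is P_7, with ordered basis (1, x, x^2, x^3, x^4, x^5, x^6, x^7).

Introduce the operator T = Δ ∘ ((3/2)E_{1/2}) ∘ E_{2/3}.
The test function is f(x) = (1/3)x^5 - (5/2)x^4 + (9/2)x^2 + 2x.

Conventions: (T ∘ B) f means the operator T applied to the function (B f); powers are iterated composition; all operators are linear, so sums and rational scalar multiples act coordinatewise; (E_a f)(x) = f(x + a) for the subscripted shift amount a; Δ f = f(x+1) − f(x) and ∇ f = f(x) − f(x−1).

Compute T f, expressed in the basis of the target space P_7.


g(x) = (5/2)x^4 + (5/3)x^3 - (385/12)x^2 - (6997/108)x - 71023/2592

E_{2/3} f = (1/3)x^5 - (25/18)x^4 - (140/27)x^3 - (191/162)x^2 + (1304/243)x + 2102/729
E_{1/2} E_{2/3} f = (1/3)x^5 - (5/9)x^4 - (385/54)x^3 - (1721/162)x^2 - (1135/3888)x + 53039/11664
((3/2)E_{1/2}) E_{2/3} f = (1/2)x^5 - (5/6)x^4 - (385/36)x^3 - (1721/108)x^2 - (1135/2592)x + 53039/7776
Δ ((3/2)E_{1/2}) E_{2/3} f = (5/2)x^4 + (5/3)x^3 - (385/12)x^2 - (6997/108)x - 71023/2592


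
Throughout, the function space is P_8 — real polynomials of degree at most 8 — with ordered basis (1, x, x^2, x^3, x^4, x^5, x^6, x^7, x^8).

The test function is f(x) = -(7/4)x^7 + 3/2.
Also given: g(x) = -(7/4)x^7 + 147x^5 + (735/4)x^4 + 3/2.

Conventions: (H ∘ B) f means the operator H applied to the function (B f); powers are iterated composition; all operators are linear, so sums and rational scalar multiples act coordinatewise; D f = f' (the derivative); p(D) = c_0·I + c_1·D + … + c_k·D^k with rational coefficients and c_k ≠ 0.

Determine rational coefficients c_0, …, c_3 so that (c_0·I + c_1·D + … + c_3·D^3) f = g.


c_0 = 1, c_1 = 0, c_2 = -2, c_3 = -1/2

D^0 f = -(7/4)x^7 + 3/2
D^1 f = -(49/4)x^6
D^2 f = -(147/2)x^5
D^3 f = -(735/2)x^4
matching coefficients of g against c_0 f + c_1 Df + … from the top degree down determines the c_i
solution: c_0 = 1, c_1 = 0, c_2 = -2, c_3 = -1/2


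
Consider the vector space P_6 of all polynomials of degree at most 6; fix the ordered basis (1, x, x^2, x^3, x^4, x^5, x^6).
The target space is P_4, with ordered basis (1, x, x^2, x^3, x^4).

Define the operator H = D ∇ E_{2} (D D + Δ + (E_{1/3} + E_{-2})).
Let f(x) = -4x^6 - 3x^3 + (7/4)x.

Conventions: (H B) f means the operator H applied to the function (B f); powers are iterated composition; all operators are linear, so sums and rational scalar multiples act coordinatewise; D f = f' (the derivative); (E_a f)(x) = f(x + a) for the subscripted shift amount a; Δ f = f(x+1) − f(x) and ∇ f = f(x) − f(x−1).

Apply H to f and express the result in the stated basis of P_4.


the result is g(x) = -240x^4 - 1120x^3 - 7040x^2 - (120724/9)x - 251230/27

D f = -24x^5 - 9x^2 + 7/4
D D f = -120x^4 - 18x
Δ f = -24x^5 - 60x^4 - 80x^3 - 69x^2 - 33x - 21/4
E_{1/3} f = -4x^6 - 8x^5 - (20/3)x^4 - (161/27)x^3 - (101/27)x^2 + (211/324)x + 1361/2916
E_{-2} f = -4x^6 + 48x^5 - 240x^4 + 637x^3 - 942x^2 + (2935/4)x - 471/2
(E_{1/3} + E_{-2}) f = -8x^6 + 40x^5 - (740/3)x^4 + (17038/27)x^3 - (25535/27)x^2 + (118973/162)x - 685357/2916
(D D + Δ + (E_{1/3} + E_{-2})) f = -8x^6 + 16x^5 - (1280/3)x^4 + (14878/27)x^3 - (27398/27)x^2 + (110711/162)x - 350333/1458
E_{2} (D D + Δ + (E_{1/3} + E_{-2})) f = -8x^6 - 80x^5 - (2240/3)x^4 - (94562/27)x^3 - (231890/27)x^2 - (1728937/162)x - 7801487/1458
∇ E_{2} (D D + Δ + (E_{1/3} + E_{-2})) f = -48x^5 - 280x^4 - (7040/3)x^3 - (60362/9)x^2 - (251230/27)x - 795673/162
D (∇ E_{2}) (D D + Δ + (E_{1/3} + E_{-2})) f = -240x^4 - 1120x^3 - 7040x^2 - (120724/9)x - 251230/27


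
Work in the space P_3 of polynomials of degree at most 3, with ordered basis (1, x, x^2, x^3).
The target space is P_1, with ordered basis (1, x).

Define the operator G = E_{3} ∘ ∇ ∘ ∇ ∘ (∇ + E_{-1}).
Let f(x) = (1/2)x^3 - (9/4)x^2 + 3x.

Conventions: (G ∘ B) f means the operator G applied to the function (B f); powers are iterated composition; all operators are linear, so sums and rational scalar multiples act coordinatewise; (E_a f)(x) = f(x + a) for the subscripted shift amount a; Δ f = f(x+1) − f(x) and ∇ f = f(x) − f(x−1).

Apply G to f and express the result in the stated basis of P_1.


∇ f = (3/2)x^2 - 6x + 23/4
E_{-1} f = (1/2)x^3 - (15/4)x^2 + 9x - 23/4
(∇ + E_{-1}) f = (1/2)x^3 - (9/4)x^2 + 3x
∇ (∇ + E_{-1}) f = (3/2)x^2 - 6x + 23/4
∇ ∇ (∇ + E_{-1}) f = 3x - 15/2
E_{3} ∇ ∇ (∇ + E_{-1}) f = 3x + 3/2

the result is g(x) = 3x + 3/2


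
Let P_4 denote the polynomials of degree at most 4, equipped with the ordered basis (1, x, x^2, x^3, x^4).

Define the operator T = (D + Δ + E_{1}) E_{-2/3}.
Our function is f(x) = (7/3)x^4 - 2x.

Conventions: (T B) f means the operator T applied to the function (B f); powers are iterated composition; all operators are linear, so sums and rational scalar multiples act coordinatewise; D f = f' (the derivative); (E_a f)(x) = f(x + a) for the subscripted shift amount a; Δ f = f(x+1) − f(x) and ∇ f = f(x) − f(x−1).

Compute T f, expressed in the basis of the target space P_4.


E_{-2/3} f = (7/3)x^4 - (56/9)x^3 + (56/9)x^2 - (386/81)x + 436/243
D E_{-2/3} f = (28/3)x^3 - (56/3)x^2 + (112/9)x - 386/81
Δ E_{-2/3} f = (28/3)x^3 - (14/3)x^2 + (28/9)x - 197/81
E_{1} E_{-2/3} f = (7/3)x^4 + (28/9)x^3 + (14/9)x^2 - (134/81)x - 155/243
(D + Δ + E_{1}) E_{-2/3} f = (7/3)x^4 + (196/9)x^3 - (196/9)x^2 + (1126/81)x - 1904/243

g(x) = (7/3)x^4 + (196/9)x^3 - (196/9)x^2 + (1126/81)x - 1904/243


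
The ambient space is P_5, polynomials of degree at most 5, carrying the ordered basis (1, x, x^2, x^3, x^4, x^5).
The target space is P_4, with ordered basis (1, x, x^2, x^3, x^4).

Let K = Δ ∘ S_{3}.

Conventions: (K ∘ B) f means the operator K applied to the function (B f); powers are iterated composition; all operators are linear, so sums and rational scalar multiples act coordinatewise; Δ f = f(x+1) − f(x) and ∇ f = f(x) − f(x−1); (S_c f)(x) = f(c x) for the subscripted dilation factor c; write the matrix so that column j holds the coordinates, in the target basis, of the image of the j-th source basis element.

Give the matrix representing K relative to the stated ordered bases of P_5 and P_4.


the matrix is [[0, 3, 9, 27, 81, 243]; [0, 0, 18, 81, 324, 1215]; [0, 0, 0, 81, 486, 2430]; [0, 0, 0, 0, 324, 2430]; [0, 0, 0, 0, 0, 1215]] (rows listed top to bottom)

image of 1: 0
image of x: 3
image of x^2: 18x + 9
image of x^3: 81x^2 + 81x + 27
image of x^4: 324x^3 + 486x^2 + 324x + 81
image of x^5: 1215x^4 + 2430x^3 + 2430x^2 + 1215x + 243
each image's coordinates form column j of the matrix


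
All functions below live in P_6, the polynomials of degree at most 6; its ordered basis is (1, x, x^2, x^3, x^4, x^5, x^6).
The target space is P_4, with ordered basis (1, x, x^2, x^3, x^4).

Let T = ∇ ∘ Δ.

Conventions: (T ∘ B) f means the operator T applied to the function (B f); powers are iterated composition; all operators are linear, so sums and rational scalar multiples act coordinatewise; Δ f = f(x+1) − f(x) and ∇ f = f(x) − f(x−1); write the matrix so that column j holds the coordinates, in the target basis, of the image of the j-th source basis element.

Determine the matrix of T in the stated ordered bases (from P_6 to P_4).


image of 1: 0
image of x: 0
image of x^2: 2
image of x^3: 6x
image of x^4: 12x^2 + 2
image of x^5: 20x^3 + 10x
image of x^6: 30x^4 + 30x^2 + 2
each image's coordinates form column j of the matrix

the matrix is [[0, 0, 2, 0, 2, 0, 2]; [0, 0, 0, 6, 0, 10, 0]; [0, 0, 0, 0, 12, 0, 30]; [0, 0, 0, 0, 0, 20, 0]; [0, 0, 0, 0, 0, 0, 30]] (rows listed top to bottom)


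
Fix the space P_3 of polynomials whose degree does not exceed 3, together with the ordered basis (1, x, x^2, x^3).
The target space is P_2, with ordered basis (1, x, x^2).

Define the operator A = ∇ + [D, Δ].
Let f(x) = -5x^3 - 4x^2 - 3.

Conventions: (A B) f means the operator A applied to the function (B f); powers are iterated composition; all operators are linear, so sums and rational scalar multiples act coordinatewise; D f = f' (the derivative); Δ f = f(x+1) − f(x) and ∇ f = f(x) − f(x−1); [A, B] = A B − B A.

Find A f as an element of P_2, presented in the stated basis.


the image equals g(x) = -15x^2 + 7x - 1

∇ f = -15x^2 + 7x - 1
Δ f = -15x^2 - 23x - 9
D Δ f = -30x - 23
D f = -15x^2 - 8x
Δ D f = -30x - 23
[D, Δ] f = 0
(∇ + [D, Δ]) f = -15x^2 + 7x - 1


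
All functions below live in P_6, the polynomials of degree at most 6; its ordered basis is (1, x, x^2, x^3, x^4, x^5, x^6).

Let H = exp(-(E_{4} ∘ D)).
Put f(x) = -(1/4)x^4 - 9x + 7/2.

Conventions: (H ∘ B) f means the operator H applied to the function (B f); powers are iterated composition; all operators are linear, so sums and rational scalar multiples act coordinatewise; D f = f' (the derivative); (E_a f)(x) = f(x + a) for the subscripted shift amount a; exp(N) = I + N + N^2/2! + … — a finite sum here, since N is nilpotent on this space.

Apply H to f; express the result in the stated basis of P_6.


g(x) = -(1/4)x^4 + x^3 + (21/2)x^2 + 16x - 31/4

order-1 term: x^3 + 12x^2 + 48x + 73
order-2 term: -(3/2)x^2 - 24x - 96
order-3 term: x + 12
order-4 term: -1/4
the series for exp(-(E_{4} ∘ D)) f terminates at order 4
exp(-(E_{4} ∘ D)) f = -(1/4)x^4 + x^3 + (21/2)x^2 + 16x - 31/4


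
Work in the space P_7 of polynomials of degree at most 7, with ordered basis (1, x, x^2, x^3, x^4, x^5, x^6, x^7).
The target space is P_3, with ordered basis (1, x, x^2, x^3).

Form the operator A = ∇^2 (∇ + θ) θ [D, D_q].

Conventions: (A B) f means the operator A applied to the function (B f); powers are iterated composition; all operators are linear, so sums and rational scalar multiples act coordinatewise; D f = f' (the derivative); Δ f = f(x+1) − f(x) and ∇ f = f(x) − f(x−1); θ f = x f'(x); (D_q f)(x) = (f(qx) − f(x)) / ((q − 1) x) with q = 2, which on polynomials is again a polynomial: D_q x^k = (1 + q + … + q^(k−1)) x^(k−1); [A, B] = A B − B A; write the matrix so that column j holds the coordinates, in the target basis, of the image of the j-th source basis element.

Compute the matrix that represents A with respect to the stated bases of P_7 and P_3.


image of 1: 0
image of x: 0
image of x^2: 0
image of x^3: 0
image of x^4: 136
image of x^5: 2646x - 1764
image of x^6: 24768x^2 - 37152x + 10320
image of x^7: 160500x^3 - 385200x^2 + 272850x
each image's coordinates form column j of the matrix

the matrix is [[0, 0, 0, 0, 136, -1764, 10320, 0]; [0, 0, 0, 0, 0, 2646, -37152, 272850]; [0, 0, 0, 0, 0, 0, 24768, -385200]; [0, 0, 0, 0, 0, 0, 0, 160500]] (rows listed top to bottom)


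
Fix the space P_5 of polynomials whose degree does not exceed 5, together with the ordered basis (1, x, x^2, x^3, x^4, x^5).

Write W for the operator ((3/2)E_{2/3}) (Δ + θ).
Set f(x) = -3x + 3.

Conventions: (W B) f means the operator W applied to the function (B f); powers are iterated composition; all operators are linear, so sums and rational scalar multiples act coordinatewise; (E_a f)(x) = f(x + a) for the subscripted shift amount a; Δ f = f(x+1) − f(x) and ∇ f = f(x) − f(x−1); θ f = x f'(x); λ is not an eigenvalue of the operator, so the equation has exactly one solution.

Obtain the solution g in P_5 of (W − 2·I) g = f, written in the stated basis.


the image equals g(x) = 6x + 6

write g with unknown coordinates in the stated basis and equate coefficients in (W − 2·I) g = f
solving from the highest basis element down gives g = 6x + 6
check: W g = 9x + 15
so W g − 2·g = -3x + 3 = f ✓


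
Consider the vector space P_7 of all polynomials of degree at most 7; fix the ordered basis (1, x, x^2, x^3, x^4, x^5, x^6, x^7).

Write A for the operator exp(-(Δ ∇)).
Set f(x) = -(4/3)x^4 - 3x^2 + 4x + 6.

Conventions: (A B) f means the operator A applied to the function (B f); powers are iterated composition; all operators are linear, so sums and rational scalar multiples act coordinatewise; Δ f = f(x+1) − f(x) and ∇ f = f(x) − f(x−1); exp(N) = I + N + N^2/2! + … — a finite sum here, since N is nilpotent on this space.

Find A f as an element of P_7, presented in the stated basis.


order-1 term: 16x^2 + 26/3
order-2 term: -16
the series for exp(-(Δ ∇)) f terminates at order 2
exp(-(Δ ∇)) f = -(4/3)x^4 + 13x^2 + 4x - 4/3

g(x) = -(4/3)x^4 + 13x^2 + 4x - 4/3


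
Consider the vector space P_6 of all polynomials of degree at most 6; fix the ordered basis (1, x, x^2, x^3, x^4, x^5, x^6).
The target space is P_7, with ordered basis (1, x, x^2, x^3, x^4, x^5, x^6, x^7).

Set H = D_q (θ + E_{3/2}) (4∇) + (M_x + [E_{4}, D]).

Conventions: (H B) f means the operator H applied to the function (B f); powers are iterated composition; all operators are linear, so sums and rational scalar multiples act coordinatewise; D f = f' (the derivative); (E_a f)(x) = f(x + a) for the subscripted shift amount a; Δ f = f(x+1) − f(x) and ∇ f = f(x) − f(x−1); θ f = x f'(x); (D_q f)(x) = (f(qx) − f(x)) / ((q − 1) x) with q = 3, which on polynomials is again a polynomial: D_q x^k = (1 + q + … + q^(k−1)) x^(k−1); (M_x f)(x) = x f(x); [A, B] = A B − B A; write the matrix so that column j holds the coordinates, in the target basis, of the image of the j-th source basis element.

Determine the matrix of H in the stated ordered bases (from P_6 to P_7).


the matrix is [[0, 0, 16, 12, 68, 80, 411/2]; [1, 0, 0, 144, 0, 840, 720]; [0, 1, 0, 0, 832, -520, 6500]; [0, 0, 1, 0, 0, 4000, -4800]; [0, 0, 0, 1, 0, 0, 17424]; [0, 0, 0, 0, 1, 0, 0]; [0, 0, 0, 0, 0, 1, 0]; [0, 0, 0, 0, 0, 0, 1]] (rows listed top to bottom)

image of 1: x
image of x: x^2
image of x^2: x^3 + 16
image of x^3: x^4 + 144x + 12
image of x^4: x^5 + 832x^2 + 68
image of x^5: x^6 + 4000x^3 - 520x^2 + 840x + 80
image of x^6: x^7 + 17424x^4 - 4800x^3 + 6500x^2 + 720x + 411/2
each image's coordinates form column j of the matrix


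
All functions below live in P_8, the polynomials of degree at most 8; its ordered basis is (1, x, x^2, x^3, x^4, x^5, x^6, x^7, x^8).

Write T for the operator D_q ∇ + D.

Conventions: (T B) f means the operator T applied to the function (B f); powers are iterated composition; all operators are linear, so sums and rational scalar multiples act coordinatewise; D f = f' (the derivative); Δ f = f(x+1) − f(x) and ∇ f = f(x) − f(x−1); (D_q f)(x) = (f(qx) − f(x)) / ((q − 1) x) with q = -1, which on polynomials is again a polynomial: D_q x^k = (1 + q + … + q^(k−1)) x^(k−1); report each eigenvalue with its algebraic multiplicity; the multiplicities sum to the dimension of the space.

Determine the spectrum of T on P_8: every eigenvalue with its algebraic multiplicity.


λ = 0 (multiplicity 9)

image of 1: 0
image of x: 1
image of x^2: 2x + 2
image of x^3: 3x^2 - 3
image of x^4: 4x^3 + 4x^2 + 4
image of x^5: 5x^4 - 10x^2 - 5
image of x^6: 6x^5 + 6x^4 + 20x^2 + 6
image of x^7: 7x^6 - 21x^4 - 35x^2 - 7
image of x^8: 8x^7 + 8x^6 + 56x^4 + 56x^2 + 8
the matrix is upper triangular; its diagonal is (0, 0, 0, 0, 0, 0, 0, 0, 0)
for a triangular matrix the eigenvalues are the diagonal entries, with algebraic multiplicity their repetition count


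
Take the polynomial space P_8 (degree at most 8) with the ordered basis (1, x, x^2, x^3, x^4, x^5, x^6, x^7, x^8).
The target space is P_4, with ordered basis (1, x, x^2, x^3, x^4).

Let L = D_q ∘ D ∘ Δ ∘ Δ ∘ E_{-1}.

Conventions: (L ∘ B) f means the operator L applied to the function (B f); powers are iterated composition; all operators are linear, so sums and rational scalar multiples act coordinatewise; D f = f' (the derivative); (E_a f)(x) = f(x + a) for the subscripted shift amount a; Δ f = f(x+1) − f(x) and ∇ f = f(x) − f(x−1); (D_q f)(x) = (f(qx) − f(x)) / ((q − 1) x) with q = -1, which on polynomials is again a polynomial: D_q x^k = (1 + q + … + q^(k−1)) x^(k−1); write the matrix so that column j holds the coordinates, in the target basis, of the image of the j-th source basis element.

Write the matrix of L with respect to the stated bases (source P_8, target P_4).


image of 1: 0
image of x: 0
image of x^2: 0
image of x^3: 0
image of x^4: 24
image of x^5: 0
image of x^6: 120x^2 + 60
image of x^7: 0
image of x^8: 336x^4 + 560x^2 + 112
each image's coordinates form column j of the matrix

the matrix is [[0, 0, 0, 0, 24, 0, 60, 0, 112]; [0, 0, 0, 0, 0, 0, 0, 0, 0]; [0, 0, 0, 0, 0, 0, 120, 0, 560]; [0, 0, 0, 0, 0, 0, 0, 0, 0]; [0, 0, 0, 0, 0, 0, 0, 0, 336]] (rows listed top to bottom)


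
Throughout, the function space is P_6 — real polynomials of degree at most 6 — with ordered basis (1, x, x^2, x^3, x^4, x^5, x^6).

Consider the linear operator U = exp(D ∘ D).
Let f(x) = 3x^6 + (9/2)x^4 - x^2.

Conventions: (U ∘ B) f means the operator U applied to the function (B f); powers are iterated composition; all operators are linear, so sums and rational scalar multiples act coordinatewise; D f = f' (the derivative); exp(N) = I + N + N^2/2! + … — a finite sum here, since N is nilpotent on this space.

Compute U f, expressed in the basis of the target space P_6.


order-1 term: 90x^4 + 54x^2 - 2
order-2 term: 540x^2 + 54
order-3 term: 360
the series for exp(D ∘ D) f terminates at order 3
exp(D ∘ D) f = 3x^6 + (189/2)x^4 + 593x^2 + 412

the image equals g(x) = 3x^6 + (189/2)x^4 + 593x^2 + 412


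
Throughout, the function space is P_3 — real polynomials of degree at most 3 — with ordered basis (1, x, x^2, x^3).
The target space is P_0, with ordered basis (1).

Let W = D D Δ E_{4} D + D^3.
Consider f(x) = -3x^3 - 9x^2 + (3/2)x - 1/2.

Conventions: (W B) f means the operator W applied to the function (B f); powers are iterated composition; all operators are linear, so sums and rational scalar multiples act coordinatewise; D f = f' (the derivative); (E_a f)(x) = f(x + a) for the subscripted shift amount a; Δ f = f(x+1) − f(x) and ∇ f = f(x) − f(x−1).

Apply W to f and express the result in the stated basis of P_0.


the image equals g(x) = -18

D f = -9x^2 - 18x + 3/2
E_{4} D f = -9x^2 - 90x - 429/2
Δ (E_{4} D) f = -18x - 99
D Δ (E_{4} D) f = -18
D D Δ (E_{4} D) f = 0
D f = -9x^2 - 18x + 3/2
D D f = -18x - 18
D D D f = -18
(D D Δ E_{4} D + D^3) f = -18


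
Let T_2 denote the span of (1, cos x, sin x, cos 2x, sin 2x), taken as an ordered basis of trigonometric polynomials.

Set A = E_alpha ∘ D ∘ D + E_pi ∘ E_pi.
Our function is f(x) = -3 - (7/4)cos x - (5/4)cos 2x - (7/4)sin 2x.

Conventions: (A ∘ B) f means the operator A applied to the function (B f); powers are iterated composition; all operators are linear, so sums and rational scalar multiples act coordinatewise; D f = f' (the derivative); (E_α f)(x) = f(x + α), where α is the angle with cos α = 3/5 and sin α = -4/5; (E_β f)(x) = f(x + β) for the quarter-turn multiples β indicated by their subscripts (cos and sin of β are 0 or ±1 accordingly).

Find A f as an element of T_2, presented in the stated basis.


the result is g(x) = -3 - (7/10)cos x + (7/5)sin x - (937/100)cos 2x + (109/100)sin 2x

D f = (7/4)sin x - (7/2)cos 2x + (5/2)sin 2x
D D f = (7/4)cos x + 5cos 2x + 7sin 2x
E_alpha D D f = (21/20)cos x + (7/5)sin x - (203/25)cos 2x + (71/25)sin 2x
E_pi f = -3 + (7/4)cos x - (5/4)cos 2x - (7/4)sin 2x
E_pi E_pi f = -3 - (7/4)cos x - (5/4)cos 2x - (7/4)sin 2x
(E_alpha ∘ D ∘ D + E_pi ∘ E_pi) f = -3 - (7/10)cos x + (7/5)sin x - (937/100)cos 2x + (109/100)sin 2x


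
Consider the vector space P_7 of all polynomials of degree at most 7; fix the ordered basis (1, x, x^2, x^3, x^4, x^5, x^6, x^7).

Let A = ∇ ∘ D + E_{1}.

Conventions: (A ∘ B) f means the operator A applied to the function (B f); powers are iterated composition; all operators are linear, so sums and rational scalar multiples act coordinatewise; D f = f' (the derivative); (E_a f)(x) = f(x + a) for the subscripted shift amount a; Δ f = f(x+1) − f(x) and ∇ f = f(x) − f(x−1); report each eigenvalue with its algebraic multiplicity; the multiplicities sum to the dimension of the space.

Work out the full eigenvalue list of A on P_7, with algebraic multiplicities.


λ = 1 (multiplicity 8)

image of 1: 1
image of x: x + 1
image of x^2: x^2 + 2x + 3
image of x^3: x^3 + 3x^2 + 9x - 2
image of x^4: x^4 + 4x^3 + 18x^2 - 8x + 5
image of x^5: x^5 + 5x^4 + 30x^3 - 20x^2 + 25x - 4
image of x^6: x^6 + 6x^5 + 45x^4 - 40x^3 + 75x^2 - 24x + 7
image of x^7: x^7 + 7x^6 + 63x^5 - 70x^4 + 175x^3 - 84x^2 + 49x - 6
the matrix is upper triangular; its diagonal is (1, 1, 1, 1, 1, 1, 1, 1)
for a triangular matrix the eigenvalues are the diagonal entries, with algebraic multiplicity their repetition count


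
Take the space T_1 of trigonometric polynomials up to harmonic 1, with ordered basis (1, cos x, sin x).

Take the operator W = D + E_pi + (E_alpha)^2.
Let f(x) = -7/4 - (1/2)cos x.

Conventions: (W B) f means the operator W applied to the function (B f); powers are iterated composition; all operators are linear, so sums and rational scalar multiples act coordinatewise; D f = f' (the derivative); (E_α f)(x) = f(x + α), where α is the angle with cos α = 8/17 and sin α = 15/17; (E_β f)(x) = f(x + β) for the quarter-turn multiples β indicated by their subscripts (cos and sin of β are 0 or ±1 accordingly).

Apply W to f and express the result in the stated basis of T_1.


the result is g(x) = -7/2 + (225/289)cos x + (529/578)sin x

D f = (1/2)sin x
E_pi f = -7/4 + (1/2)cos x
E_alpha f = -7/4 - (4/17)cos x + (15/34)sin x
E_alpha E_alpha f = -7/4 + (161/578)cos x + (120/289)sin x
(D + E_pi + (E_alpha)^2) f = -7/2 + (225/289)cos x + (529/578)sin x


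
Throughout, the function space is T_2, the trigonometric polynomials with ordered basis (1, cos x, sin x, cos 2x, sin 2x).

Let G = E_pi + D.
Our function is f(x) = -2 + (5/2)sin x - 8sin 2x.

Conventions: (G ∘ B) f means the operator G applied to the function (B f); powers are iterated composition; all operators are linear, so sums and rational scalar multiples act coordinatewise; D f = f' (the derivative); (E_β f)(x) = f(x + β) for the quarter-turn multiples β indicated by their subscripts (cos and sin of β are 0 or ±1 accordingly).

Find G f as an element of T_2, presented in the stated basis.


g(x) = -2 + (5/2)cos x - (5/2)sin x - 16cos 2x - 8sin 2x

E_pi f = -2 - (5/2)sin x - 8sin 2x
D f = (5/2)cos x - 16cos 2x
(E_pi + D) f = -2 + (5/2)cos x - (5/2)sin x - 16cos 2x - 8sin 2x


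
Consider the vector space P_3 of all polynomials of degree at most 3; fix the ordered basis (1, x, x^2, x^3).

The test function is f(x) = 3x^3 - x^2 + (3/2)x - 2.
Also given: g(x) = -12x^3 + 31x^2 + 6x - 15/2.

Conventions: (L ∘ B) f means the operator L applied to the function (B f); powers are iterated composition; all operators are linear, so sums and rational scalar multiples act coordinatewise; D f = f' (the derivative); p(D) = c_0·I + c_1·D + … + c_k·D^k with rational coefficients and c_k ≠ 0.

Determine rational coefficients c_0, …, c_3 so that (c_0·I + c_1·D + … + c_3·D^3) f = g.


D^0 f = 3x^3 - x^2 + (3/2)x - 2
D^1 f = 9x^2 - 2x + 3/2
D^2 f = 18x - 2
D^3 f = 18
matching coefficients of g against c_0 f + c_1 Df + … from the top degree down determines the c_i
solution: c_0 = -4, c_1 = 3, c_2 = 1, c_3 = -1

p(D) = -4·I + 3·D + D^2 − D^3, i.e. c_0 = -4, c_1 = 3, c_2 = 1, c_3 = -1


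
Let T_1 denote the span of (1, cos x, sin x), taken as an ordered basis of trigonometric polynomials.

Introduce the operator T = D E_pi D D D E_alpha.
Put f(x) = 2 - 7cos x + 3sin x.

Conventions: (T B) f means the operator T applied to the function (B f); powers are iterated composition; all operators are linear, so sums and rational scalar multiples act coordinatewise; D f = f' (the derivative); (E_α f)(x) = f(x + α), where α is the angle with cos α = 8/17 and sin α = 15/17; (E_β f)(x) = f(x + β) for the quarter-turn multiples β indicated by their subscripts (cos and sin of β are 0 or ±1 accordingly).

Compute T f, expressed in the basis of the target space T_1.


the result is g(x) = (11/17)cos x - (129/17)sin x

E_alpha f = 2 - (11/17)cos x + (129/17)sin x
D E_alpha f = (129/17)cos x + (11/17)sin x
D D E_alpha f = (11/17)cos x - (129/17)sin x
D (D D E_alpha) f = -(129/17)cos x - (11/17)sin x
E_pi D (D D E_alpha) f = (129/17)cos x + (11/17)sin x
D E_pi D (D D E_alpha) f = (11/17)cos x - (129/17)sin x


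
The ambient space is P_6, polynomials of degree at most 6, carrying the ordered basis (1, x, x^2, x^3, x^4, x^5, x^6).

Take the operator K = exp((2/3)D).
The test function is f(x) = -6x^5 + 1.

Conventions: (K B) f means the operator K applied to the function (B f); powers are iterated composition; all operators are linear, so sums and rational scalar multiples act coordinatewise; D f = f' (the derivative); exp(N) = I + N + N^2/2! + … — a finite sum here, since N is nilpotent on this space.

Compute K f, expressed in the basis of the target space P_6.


g(x) = -6x^5 - 20x^4 - (80/3)x^3 - (160/9)x^2 - (160/27)x + 17/81

order-1 term: -20x^4
order-2 term: -(80/3)x^3
order-3 term: -(160/9)x^2
order-4 term: -(160/27)x
order-5 term: -64/81
the series for exp((2/3)D) f terminates at order 5
exp((2/3)D) f = -6x^5 - 20x^4 - (80/3)x^3 - (160/9)x^2 - (160/27)x + 17/81


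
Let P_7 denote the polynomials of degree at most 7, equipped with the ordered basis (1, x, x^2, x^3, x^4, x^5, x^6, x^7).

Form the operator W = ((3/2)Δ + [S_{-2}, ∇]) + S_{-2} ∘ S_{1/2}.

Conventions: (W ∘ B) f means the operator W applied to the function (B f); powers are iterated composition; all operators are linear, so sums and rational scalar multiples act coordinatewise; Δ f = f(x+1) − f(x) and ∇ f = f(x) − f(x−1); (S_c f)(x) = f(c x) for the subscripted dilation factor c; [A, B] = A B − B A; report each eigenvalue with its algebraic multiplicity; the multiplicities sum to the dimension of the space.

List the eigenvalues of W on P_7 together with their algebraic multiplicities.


image of 1: 1
image of x: -x + 9/2
image of x^2: x^2 - 9x + 9/2
image of x^3: -x^3 + (81/2)x^2 - (27/2)x + 21/2
image of x^4: x^4 - 90x^3 + 81x^2 - 66x + 33/2
image of x^5: -x^5 + (495/2)x^4 - 225x^3 + 375x^2 - (285/2)x + 69/2
image of x^6: x^6 - 567x^5 + (1485/2)x^4 - 1410x^3 + (1845/2)x^2 - 387x + 129/2
image of x^7: -x^7 + (2709/2)x^6 - (3969/2)x^5 + (10185/2)x^4 - (8295/2)x^3 + (5607/2)x^2 - (1743/2)x + 261/2
the matrix is upper triangular; its diagonal is (1, -1, 1, -1, 1, -1, 1, -1)
for a triangular matrix the eigenvalues are the diagonal entries, with algebraic multiplicity their repetition count

λ = -1 (multiplicity 4), λ = 1 (multiplicity 4)


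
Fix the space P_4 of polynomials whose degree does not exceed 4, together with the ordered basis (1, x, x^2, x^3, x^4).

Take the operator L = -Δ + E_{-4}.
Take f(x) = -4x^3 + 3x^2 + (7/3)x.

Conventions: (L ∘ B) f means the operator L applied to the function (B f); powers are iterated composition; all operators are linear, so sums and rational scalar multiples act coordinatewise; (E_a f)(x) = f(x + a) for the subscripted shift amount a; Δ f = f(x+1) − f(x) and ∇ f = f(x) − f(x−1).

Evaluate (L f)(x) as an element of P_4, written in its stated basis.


the image equals g(x) = -4x^3 + 63x^2 - (623/3)x + 880/3

Δ f = -12x^2 - 6x + 4/3
(-Δ) f = 12x^2 + 6x - 4/3
E_{-4} f = -4x^3 + 51x^2 - (641/3)x + 884/3
(-Δ + E_{-4}) f = -4x^3 + 63x^2 - (623/3)x + 880/3


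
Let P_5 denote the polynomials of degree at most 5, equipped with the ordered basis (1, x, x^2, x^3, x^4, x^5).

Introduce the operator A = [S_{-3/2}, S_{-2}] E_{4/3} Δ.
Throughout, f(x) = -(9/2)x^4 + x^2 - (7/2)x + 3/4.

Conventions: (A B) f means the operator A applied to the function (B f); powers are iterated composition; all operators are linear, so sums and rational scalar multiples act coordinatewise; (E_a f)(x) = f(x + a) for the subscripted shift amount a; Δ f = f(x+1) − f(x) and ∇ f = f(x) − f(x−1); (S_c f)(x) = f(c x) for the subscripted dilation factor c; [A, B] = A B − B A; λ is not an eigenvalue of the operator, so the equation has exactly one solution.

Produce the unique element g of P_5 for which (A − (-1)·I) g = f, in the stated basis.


g(x) = -(9/2)x^4 + x^2 - (7/2)x + 3/4

write g with unknown coordinates in the stated basis and equate coefficients in (A − (-1)·I) g = f
solving from the highest basis element down gives g = -(9/2)x^4 + x^2 - (7/2)x + 3/4
check: A g = 0
so A g − (-1)·g = -(9/2)x^4 + x^2 - (7/2)x + 3/4 = f ✓


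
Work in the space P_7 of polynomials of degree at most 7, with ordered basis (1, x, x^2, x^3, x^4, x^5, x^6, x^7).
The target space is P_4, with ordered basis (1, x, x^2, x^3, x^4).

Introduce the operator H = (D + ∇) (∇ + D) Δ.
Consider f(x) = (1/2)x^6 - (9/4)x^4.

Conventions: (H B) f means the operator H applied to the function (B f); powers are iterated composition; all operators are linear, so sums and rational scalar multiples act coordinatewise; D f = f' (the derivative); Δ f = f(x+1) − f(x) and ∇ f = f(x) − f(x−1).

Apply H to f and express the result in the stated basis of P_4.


Δ f = 3x^5 + (15/2)x^4 + x^3 - 6x^2 - 6x - 7/4
∇ Δ f = 15x^4 - 12x^2 - 7/2
D Δ f = 15x^4 + 30x^3 + 3x^2 - 12x - 6
(∇ + D) Δ f = 30x^4 + 30x^3 - 9x^2 - 12x - 19/2
D (∇ + D) Δ f = 120x^3 + 90x^2 - 18x - 12
∇ (∇ + D) Δ f = 120x^3 - 90x^2 + 12x - 3
(D + ∇) (∇ + D) Δ f = 240x^3 - 6x - 15

g(x) = 240x^3 - 6x - 15


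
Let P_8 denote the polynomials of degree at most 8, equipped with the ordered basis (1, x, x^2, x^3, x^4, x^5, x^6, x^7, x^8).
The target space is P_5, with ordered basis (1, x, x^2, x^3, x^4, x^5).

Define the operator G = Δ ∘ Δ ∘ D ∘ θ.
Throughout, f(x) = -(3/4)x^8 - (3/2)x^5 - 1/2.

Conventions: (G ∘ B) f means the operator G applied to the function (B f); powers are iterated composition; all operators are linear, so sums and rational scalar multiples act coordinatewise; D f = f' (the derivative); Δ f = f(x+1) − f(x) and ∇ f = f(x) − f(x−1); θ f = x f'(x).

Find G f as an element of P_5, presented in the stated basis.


θ f = -6x^8 - (15/2)x^5
D θ f = -48x^7 - (75/2)x^4
Δ D θ f = -336x^6 - 1008x^5 - 1680x^4 - 1830x^3 - 1233x^2 - 486x - 171/2
Δ (Δ ∘ D) θ f = -2016x^5 - 10080x^4 - 23520x^3 - 30690x^2 - 21732x - 6573

the result is g(x) = -2016x^5 - 10080x^4 - 23520x^3 - 30690x^2 - 21732x - 6573


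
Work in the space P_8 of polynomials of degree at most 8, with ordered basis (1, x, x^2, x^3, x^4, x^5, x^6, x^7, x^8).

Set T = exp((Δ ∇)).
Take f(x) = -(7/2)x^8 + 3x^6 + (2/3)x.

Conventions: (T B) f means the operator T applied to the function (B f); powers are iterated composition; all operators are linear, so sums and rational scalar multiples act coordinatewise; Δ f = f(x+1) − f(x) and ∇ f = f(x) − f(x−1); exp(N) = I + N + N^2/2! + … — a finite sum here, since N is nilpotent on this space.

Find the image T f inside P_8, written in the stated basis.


g(x) = -(7/2)x^8 - 193x^6 - 3340x^4 - 17206x^2 + (2/3)x - 12103

order-1 term: -196x^6 - 400x^4 - 106x^2 - 1
order-2 term: -2940x^4 - 5340x^2 - 702
order-3 term: -11760x^2 - 5520
order-4 term: -5880
the series for exp((Δ ∇)) f terminates at order 4
exp((Δ ∇)) f = -(7/2)x^8 - 193x^6 - 3340x^4 - 17206x^2 + (2/3)x - 12103


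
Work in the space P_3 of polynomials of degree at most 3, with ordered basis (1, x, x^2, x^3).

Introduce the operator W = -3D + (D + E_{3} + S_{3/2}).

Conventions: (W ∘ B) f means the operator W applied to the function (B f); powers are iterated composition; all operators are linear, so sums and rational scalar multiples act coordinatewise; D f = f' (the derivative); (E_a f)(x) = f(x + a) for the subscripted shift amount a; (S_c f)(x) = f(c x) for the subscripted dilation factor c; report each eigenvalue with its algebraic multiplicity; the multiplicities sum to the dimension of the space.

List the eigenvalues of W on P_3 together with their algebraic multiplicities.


image of 1: 2
image of x: (5/2)x + 1
image of x^2: (13/4)x^2 + 2x + 9
image of x^3: (35/8)x^3 + 3x^2 + 27x + 27
the matrix is upper triangular; its diagonal is (2, 5/2, 13/4, 35/8)
for a triangular matrix the eigenvalues are the diagonal entries, with algebraic multiplicity their repetition count

λ = 2 (multiplicity 1), λ = 5/2 (multiplicity 1), λ = 13/4 (multiplicity 1), λ = 35/8 (multiplicity 1)


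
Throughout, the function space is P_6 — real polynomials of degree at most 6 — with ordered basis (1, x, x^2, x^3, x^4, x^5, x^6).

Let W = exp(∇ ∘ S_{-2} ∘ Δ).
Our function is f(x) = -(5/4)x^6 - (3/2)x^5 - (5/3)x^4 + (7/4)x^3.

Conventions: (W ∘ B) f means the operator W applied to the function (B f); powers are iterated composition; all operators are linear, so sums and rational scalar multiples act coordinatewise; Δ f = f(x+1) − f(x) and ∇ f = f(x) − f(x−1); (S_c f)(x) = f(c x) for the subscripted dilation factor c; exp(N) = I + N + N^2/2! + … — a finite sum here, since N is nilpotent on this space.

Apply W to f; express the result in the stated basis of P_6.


the image equals g(x) = -(5/4)x^6 - (3/2)x^5 + (3595/3)x^4 - (16313/4)x^3 - 51560x^2 + 33132x + 385561/6

order-1 term: 1200x^4 - 4080x^3 + 6040x^2 - 4308x + 7321/6
order-2 term: -57600x^2 + 37440x - 13760
order-3 term: 76800
the series for exp(∇ ∘ S_{-2} ∘ Δ) f terminates at order 3
exp(∇ ∘ S_{-2} ∘ Δ) f = -(5/4)x^6 - (3/2)x^5 + (3595/3)x^4 - (16313/4)x^3 - 51560x^2 + 33132x + 385561/6


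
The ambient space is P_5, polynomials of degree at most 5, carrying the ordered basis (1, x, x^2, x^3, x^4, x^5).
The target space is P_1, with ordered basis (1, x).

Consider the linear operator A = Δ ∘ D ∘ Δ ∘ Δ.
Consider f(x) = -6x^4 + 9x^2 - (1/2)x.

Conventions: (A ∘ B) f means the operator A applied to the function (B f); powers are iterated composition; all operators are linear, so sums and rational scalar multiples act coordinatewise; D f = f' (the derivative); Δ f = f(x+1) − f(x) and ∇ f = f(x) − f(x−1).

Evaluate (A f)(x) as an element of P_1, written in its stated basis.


the result is g(x) = -144

Δ f = -24x^3 - 36x^2 - 6x + 5/2
Δ Δ f = -72x^2 - 144x - 66
D Δ Δ f = -144x - 144
Δ D Δ Δ f = -144


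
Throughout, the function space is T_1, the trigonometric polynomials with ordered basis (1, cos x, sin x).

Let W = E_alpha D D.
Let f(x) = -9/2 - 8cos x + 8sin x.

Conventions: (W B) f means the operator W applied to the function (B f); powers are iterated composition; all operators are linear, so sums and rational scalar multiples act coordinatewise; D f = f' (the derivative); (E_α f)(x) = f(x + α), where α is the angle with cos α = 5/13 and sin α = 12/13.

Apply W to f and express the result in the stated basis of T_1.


the image equals g(x) = -(56/13)cos x - (136/13)sin x

D f = 8cos x + 8sin x
D D f = 8cos x - 8sin x
E_alpha D D f = -(56/13)cos x - (136/13)sin x


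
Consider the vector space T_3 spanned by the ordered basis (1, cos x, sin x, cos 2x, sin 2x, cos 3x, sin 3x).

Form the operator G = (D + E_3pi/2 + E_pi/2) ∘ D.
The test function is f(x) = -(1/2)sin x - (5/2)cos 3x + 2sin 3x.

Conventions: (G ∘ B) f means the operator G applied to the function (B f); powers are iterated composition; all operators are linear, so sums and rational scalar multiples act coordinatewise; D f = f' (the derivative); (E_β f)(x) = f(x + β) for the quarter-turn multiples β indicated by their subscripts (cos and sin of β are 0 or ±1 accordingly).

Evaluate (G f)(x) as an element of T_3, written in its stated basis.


D f = -(1/2)cos x + 6cos 3x + (15/2)sin 3x
D D f = (1/2)sin x + (45/2)cos 3x - 18sin 3x
E_3pi/2 D f = -(1/2)sin x + (15/2)cos 3x - 6sin 3x
E_pi/2 D f = (1/2)sin x - (15/2)cos 3x + 6sin 3x
(D + E_3pi/2 + E_pi/2) D f = (1/2)sin x + (45/2)cos 3x - 18sin 3x

g(x) = (1/2)sin x + (45/2)cos 3x - 18sin 3x


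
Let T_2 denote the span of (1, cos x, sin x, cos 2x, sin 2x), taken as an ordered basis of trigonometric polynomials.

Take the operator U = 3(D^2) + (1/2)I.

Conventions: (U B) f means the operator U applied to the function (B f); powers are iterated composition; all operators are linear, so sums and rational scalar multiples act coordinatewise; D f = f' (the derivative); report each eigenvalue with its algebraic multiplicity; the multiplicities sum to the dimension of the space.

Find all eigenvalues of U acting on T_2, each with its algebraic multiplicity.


image of 1: 1/2
image of cos x: -(5/2)cos x
image of sin x: -(5/2)sin x
image of cos 2x: -(23/2)cos 2x
image of sin 2x: -(23/2)sin 2x
the matrix is diagonal; its diagonal is (1/2, -5/2, -5/2, -23/2, -23/2)
for a triangular matrix the eigenvalues are the diagonal entries, with algebraic multiplicity their repetition count

λ = -23/2 (multiplicity 2), λ = -5/2 (multiplicity 2), λ = 1/2 (multiplicity 1)


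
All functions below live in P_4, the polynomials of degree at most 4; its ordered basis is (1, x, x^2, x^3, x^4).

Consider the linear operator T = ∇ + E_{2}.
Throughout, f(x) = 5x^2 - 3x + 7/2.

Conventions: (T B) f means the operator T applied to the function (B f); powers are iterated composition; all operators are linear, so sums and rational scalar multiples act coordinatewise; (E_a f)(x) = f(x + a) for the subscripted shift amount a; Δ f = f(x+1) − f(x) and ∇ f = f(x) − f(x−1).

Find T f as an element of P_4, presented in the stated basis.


∇ f = 10x - 8
E_{2} f = 5x^2 + 17x + 35/2
(∇ + E_{2}) f = 5x^2 + 27x + 19/2

the result is g(x) = 5x^2 + 27x + 19/2


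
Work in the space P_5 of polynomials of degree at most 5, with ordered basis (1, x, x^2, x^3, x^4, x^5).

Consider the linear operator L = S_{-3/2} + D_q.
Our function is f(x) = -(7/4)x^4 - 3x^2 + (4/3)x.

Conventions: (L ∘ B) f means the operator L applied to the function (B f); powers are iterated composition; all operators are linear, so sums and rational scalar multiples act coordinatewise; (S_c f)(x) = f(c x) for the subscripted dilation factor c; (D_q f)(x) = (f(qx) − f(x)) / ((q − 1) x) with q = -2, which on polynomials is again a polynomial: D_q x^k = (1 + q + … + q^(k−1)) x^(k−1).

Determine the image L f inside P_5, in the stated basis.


the image equals g(x) = -(567/64)x^4 + (35/4)x^3 - (27/4)x^2 + x + 4/3

S_{-3/2} f = -(567/64)x^4 - (27/4)x^2 - 2x
D_q f = (35/4)x^3 + 3x + 4/3
(S_{-3/2} + D_q) f = -(567/64)x^4 + (35/4)x^3 - (27/4)x^2 + x + 4/3


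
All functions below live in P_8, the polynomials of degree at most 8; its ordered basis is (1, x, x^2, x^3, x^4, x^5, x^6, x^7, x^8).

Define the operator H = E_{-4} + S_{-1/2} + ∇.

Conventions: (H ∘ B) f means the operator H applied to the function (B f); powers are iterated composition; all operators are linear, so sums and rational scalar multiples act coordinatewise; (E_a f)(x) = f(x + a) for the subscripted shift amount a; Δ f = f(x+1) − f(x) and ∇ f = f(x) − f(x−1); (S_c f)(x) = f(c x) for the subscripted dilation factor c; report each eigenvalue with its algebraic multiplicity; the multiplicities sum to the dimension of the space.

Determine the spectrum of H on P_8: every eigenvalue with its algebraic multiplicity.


image of 1: 2
image of x: (1/2)x - 3
image of x^2: (5/4)x^2 - 6x + 15
image of x^3: (7/8)x^3 - 9x^2 + 45x - 63
image of x^4: (17/16)x^4 - 12x^3 + 90x^2 - 252x + 255
image of x^5: (31/32)x^5 - 15x^4 + 150x^3 - 630x^2 + 1275x - 1023
image of x^6: (65/64)x^6 - 18x^5 + 225x^4 - 1260x^3 + 3825x^2 - 6138x + 4095
image of x^7: (127/128)x^7 - 21x^6 + 315x^5 - 2205x^4 + 8925x^3 - 21483x^2 + 28665x - 16383
image of x^8: (257/256)x^8 - 24x^7 + 420x^6 - 3528x^5 + 17850x^4 - 57288x^3 + 114660x^2 - 131064x + 65535
the matrix is upper triangular; its diagonal is (2, 1/2, 5/4, 7/8, 17/16, 31/32, 65/64, 127/128, 257/256)
for a triangular matrix the eigenvalues are the diagonal entries, with algebraic multiplicity their repetition count

λ = 1/2 (multiplicity 1), λ = 7/8 (multiplicity 1), λ = 31/32 (multiplicity 1), λ = 127/128 (multiplicity 1), λ = 257/256 (multiplicity 1), λ = 65/64 (multiplicity 1), λ = 17/16 (multiplicity 1), λ = 5/4 (multiplicity 1), λ = 2 (multiplicity 1)
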